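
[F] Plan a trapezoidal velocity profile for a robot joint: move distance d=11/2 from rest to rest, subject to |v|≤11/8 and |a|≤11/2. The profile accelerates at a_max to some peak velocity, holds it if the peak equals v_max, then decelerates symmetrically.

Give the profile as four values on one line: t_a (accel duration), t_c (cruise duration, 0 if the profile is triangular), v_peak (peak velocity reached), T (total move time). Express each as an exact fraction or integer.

t_a=1/4 t_c=15/4 v_peak=11/8 T=17/4

(v_max)²/a_max = (11/8)²/(11/2) = 11/32
11/2 ≥ 11/32 so v_max reached
t_a = (11/8)/(11/2) = 1/4; v_peak = 11/8
d_cruise = 11/2 − 11/32 = 165/32; t_c = (165/32)/(11/8) = 15/4
T = 2·1/4 + 15/4 = 17/4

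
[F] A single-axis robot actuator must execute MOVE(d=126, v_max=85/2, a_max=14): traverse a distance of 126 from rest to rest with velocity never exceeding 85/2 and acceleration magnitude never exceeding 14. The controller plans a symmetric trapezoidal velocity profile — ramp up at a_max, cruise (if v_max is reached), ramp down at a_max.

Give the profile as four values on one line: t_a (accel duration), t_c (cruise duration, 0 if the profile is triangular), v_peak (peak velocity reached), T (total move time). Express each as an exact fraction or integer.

(v_max)²/a_max = (85/2)²/14 = 7225/56
126 < 7225/56 → triangular
v_peak = √(126·14) = √1764 = 42
t_a = 42/14 = 3; t_c = 0
T = 2·3 = 6

t_a=3 t_c=0 v_peak=42 T=6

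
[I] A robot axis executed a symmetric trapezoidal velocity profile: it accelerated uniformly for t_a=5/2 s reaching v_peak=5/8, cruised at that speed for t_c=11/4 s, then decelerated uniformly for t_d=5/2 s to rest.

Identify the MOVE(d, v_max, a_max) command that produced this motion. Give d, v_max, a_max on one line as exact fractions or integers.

d=105/32 v_max=5/8 a_max=1/4

a_max = (5/8)/(5/2) = 1/4
d_a = ½·5/8·5/2 = 25/32; d_c = 5/8·11/4 = 55/32
d = 2·25/32 + 55/32 = 105/32
t_c = 11/4 > 0 → v_max = v_peak = 5/8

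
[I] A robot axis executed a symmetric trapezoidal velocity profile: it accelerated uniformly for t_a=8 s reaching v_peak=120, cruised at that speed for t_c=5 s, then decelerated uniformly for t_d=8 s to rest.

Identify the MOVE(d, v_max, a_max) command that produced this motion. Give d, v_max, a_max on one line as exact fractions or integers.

a_max = 120/8 = 15
d_a = ½·120·8 = 480; d_c = 120·5 = 600
d = 2·480 + 600 = 1560
t_c = 5 > 0 → v_max = v_peak = 120

d=1560 v_max=120 a_max=15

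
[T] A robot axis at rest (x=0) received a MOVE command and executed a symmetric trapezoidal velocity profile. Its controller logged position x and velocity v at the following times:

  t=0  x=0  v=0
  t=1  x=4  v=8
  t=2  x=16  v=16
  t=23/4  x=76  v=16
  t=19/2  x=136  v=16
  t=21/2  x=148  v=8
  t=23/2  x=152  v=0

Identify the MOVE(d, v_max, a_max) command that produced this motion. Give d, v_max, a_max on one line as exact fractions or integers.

final state: t=23/2, x=152, v=0 → d = 152
a_max = (8−0)/(1−0) = 8
max v = 16 over t∈[2,19/2] → v_max = 16
check: 16·(2+15/2) = 152 ✓

d=152 v_max=16 a_max=8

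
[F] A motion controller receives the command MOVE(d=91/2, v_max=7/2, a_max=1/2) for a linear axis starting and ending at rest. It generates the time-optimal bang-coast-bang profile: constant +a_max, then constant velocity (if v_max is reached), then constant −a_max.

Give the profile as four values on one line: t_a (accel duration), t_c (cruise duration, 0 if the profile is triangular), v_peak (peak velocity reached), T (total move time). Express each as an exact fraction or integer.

t_a=7 t_c=6 v_peak=7/2 T=20

(v_max)²/a_max = (7/2)²/(1/2) = 49/2
91/2 ≥ 49/2 so v_max reached
t_a = (7/2)/(1/2) = 7; v_peak = 7/2
d_cruise = 91/2 − 49/2 = 21; t_c = 21/(7/2) = 6
T = 2·7 + 6 = 20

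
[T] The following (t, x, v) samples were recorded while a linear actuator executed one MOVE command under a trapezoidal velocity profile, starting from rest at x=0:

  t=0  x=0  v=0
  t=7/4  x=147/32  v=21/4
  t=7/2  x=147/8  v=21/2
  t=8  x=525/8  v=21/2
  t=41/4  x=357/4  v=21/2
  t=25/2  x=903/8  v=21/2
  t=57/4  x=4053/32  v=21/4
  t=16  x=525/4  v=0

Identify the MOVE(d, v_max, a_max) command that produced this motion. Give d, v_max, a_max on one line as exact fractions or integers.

d=525/4 v_max=21/2 a_max=3

final state: t=16, x=525/4, v=0 → d = 525/4
a_max = (21/4−0)/(7/4−0) = 3
max v = 21/2 over t∈[7/2,25/2] → v_max = 21/2
check: 21/2·(7/2+9) = 525/4 ✓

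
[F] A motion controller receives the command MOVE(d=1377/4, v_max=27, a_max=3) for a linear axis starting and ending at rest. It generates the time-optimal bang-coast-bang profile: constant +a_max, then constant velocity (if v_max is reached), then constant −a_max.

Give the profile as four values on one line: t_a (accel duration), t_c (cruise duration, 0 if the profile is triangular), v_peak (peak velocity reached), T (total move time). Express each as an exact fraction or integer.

v_max²/a_max = 27²/3 = 243
1377/4 ≥ 243 so v_max reached
t_a = 27/3 = 9; v_peak = 27
d_cruise = 1377/4 − 243 = 405/4; t_c = (405/4)/27 = 15/4
T = 2·9 + 15/4 = 87/4

t_a=9 t_c=15/4 v_peak=27 T=87/4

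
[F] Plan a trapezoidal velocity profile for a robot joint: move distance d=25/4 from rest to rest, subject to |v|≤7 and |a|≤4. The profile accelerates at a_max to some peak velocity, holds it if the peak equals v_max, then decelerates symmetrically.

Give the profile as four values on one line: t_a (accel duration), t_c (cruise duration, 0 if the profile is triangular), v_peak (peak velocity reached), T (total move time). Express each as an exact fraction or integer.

t_a=5/4 t_c=0 v_peak=5 T=5/2

(v_max)²/a_max = 7²/4 = 49/4
25/4 < 49/4 → triangular
v_peak = √(25/4·4) = √25 = 5
t_a = 5/4; t_c = 0
T = 2·5/4 = 5/2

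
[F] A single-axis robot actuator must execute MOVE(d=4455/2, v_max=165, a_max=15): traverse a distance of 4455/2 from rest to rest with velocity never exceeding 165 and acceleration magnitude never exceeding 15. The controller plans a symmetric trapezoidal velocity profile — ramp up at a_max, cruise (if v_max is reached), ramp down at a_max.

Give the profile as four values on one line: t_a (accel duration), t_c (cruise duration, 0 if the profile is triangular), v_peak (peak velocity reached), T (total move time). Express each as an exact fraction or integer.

v_max²/a_max = 165²/15 = 1815
4455/2 ≥ 1815 ⇒ cruise phase
t_a = 165/15 = 11; v_peak = 165
d_cruise = 4455/2 − 1815 = 825/2; t_c = (825/2)/165 = 5/2
T = 2·11 + 5/2 = 49/2

t_a=11 t_c=5/2 v_peak=165 T=49/2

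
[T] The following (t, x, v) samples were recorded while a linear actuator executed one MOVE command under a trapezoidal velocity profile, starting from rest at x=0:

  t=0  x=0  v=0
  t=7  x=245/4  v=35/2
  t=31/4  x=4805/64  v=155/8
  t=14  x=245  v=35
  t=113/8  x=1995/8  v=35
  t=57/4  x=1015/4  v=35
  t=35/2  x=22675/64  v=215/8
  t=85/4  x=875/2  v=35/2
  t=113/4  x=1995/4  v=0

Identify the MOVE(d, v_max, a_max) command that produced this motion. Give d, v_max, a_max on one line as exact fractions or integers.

d=1995/4 v_max=35 a_max=5/2

final state: t=113/4, x=1995/4, v=0 → d = 1995/4
a_max = (35/2−0)/(7−0) = 5/2
max v = 35 over t∈[14,57/4] → v_max = 35
check: 35·(14+1/4) = 1995/4 ✓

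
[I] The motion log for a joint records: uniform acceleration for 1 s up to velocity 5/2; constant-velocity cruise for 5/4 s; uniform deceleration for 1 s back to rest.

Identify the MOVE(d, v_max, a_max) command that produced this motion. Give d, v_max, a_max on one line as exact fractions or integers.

a_max = (5/2)/1 = 5/2
d_a = ½·5/2·1 = 5/4; d_c = 5/2·5/4 = 25/8
d = 2·5/4 + 25/8 = 45/8
t_c = 5/4 > 0 so v_max = 5/2

d=45/8 v_max=5/2 a_max=5/2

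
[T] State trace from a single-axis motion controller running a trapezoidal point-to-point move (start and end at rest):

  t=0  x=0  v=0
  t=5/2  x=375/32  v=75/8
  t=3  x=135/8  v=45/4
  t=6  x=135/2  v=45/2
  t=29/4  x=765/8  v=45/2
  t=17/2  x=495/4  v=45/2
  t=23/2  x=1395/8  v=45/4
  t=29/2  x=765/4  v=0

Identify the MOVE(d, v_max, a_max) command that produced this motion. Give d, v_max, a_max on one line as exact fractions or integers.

final state: t=29/2, x=765/4, v=0 → d = 765/4
a_max = (75/8−0)/(5/2−0) = 15/4
max v = 45/2 over t∈[6,17/2] → v_max = 45/2
check: 45/2·(6+5/2) = 765/4 ✓

d=765/4 v_max=45/2 a_max=15/4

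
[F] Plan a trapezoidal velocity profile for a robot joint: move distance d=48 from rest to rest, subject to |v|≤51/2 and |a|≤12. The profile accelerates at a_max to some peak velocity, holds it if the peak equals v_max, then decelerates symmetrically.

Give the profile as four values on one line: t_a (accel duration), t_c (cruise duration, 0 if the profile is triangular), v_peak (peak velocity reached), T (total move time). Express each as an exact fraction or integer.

t_a=2 t_c=0 v_peak=24 T=4

v_max²/a_max = (51/2)²/12 = 867/16
48 < 867/16 so t_c = 0
v_peak = √(48·12) = √576 = 24
t_a = 24/12 = 2; t_c = 0
T = 2·2 = 4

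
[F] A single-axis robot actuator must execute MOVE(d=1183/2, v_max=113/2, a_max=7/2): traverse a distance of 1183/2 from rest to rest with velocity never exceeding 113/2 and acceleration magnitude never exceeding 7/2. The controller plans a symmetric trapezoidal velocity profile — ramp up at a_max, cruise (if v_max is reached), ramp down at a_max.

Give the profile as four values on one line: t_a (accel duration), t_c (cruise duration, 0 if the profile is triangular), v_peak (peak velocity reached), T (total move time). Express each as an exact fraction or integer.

t_a=13 t_c=0 v_peak=91/2 T=26

v_max²/a_max = (113/2)²/(7/2) = 12769/14
1183/2 < 12769/14 so t_c = 0
v_peak = √(1183/2·7/2) = √(8281/4) = 91/2
t_a = (91/2)/(7/2) = 13; t_c = 0
T = 2·13 = 26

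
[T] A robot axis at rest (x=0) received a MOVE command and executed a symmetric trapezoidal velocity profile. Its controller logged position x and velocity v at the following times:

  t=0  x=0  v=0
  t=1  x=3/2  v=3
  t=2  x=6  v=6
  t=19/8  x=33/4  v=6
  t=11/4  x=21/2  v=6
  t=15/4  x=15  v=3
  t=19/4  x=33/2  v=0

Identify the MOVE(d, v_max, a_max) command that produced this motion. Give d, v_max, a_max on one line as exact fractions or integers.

d=33/2 v_max=6 a_max=3

final state: t=19/4, x=33/2, v=0 → d = 33/2
a_max = (3−0)/(1−0) = 3
max v = 6 over t∈[2,11/4] → v_max = 6
check: 6·(2+3/4) = 33/2 ✓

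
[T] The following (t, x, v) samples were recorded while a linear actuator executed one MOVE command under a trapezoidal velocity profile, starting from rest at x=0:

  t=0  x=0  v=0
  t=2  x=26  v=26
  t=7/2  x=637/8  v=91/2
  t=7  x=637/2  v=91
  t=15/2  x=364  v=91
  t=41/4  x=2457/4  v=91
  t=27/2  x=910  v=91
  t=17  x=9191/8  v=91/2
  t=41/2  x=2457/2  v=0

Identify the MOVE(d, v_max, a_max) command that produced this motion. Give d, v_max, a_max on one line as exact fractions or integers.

final state: t=41/2, x=2457/2, v=0 → d = 2457/2
a_max = (26−0)/(2−0) = 13
max v = 91 over t∈[7,27/2] → v_max = 91
check: 91·(7+13/2) = 2457/2 ✓

d=2457/2 v_max=91 a_max=13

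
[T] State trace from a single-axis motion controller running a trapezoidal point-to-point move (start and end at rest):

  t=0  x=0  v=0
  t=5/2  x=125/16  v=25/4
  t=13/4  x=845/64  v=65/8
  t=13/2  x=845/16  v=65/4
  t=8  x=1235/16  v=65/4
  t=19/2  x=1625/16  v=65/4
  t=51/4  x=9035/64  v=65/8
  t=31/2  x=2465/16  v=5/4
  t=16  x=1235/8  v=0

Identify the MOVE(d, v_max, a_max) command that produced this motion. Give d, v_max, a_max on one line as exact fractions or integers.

d=1235/8 v_max=65/4 a_max=5/2

final state: t=16, x=1235/8, v=0 → d = 1235/8
a_max = (25/4−0)/(5/2−0) = 5/2
max v = 65/4 over t∈[13/2,19/2] → v_max = 65/4
check: 65/4·(13/2+3) = 1235/8 ✓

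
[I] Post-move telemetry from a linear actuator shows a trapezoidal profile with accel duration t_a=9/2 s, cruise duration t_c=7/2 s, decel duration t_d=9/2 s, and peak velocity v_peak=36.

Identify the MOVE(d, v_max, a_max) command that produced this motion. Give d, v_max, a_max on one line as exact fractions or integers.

a_max = 36/(9/2) = 8
d_a = ½·36·9/2 = 81; d_c = 36·7/2 = 126
d = 2·81 + 126 = 288
t_c = 7/2 > 0 so v_max = 36

d=288 v_max=36 a_max=8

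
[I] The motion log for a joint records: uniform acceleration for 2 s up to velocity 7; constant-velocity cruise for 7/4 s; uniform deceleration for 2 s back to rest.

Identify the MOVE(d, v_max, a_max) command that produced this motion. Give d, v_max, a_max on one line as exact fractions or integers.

d=105/4 v_max=7 a_max=7/2

a_max = 7/2
d_a = ½·7·2 = 7; d_c = 7·7/4 = 49/4
d = 2·7 + 49/4 = 105/4
t_c = 7/4 > 0 → v_max = v_peak = 7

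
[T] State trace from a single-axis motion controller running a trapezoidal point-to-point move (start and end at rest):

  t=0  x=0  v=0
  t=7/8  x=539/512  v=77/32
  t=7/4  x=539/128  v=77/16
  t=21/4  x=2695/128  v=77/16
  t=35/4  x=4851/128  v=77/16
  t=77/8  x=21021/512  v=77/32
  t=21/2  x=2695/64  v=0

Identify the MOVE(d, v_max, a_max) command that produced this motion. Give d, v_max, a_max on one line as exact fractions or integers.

final state: t=21/2, x=2695/64, v=0 → d = 2695/64
a_max = (77/32−0)/(7/8−0) = 11/4
max v = 77/16 over t∈[7/4,35/4] → v_max = 77/16
check: 77/16·(7/4+7) = 2695/64 ✓

d=2695/64 v_max=77/16 a_max=11/4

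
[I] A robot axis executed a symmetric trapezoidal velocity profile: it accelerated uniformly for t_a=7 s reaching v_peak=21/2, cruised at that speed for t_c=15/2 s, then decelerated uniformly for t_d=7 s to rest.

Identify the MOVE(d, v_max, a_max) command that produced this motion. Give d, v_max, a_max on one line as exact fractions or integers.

a_max = (21/2)/7 = 3/2
d_a = ½·21/2·7 = 147/4; d_c = 21/2·15/2 = 315/4
d = 2·147/4 + 315/4 = 609/4
t_c = 15/2 > 0 ⇒ limit active, v_max = 21/2

d=609/4 v_max=21/2 a_max=3/2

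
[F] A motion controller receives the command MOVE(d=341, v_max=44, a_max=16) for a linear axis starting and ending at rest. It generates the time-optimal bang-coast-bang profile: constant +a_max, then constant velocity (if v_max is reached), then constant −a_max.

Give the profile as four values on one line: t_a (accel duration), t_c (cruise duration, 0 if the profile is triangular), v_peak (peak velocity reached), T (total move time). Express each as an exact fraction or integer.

vₘ²/aₘ = 44²/16 = 121
341 ≥ 121 ⇒ cruise phase
t_a = 44/16 = 11/4; v_peak = 44
d_cruise = 341 − 121 = 220; t_c = 220/44 = 5
T = 2·11/4 + 5 = 21/2

t_a=11/4 t_c=5 v_peak=44 T=21/2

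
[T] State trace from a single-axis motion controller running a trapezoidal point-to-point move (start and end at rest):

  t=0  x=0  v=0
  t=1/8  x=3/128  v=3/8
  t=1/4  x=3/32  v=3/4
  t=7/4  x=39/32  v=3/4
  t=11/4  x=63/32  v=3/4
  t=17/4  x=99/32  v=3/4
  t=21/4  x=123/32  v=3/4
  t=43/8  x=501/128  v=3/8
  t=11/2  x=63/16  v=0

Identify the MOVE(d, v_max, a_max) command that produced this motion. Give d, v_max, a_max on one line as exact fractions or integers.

d=63/16 v_max=3/4 a_max=3

final state: t=11/2, x=63/16, v=0 → d = 63/16
a_max = (3/8−0)/(1/8−0) = 3
max v = 3/4 over t∈[1/4,21/4] → v_max = 3/4
check: 3/4·(1/4+5) = 63/16 ✓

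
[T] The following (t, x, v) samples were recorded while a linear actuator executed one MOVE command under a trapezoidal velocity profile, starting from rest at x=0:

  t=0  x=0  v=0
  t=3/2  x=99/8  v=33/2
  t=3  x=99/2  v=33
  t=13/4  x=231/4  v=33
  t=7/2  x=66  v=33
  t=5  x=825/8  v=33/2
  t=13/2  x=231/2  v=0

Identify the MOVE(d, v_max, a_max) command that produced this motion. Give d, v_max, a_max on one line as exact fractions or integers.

final state: t=13/2, x=231/2, v=0 → d = 231/2
a_max = (33/2−0)/(3/2−0) = 11
max v = 33 over t∈[3,7/2] → v_max = 33
check: 33·(3+1/2) = 231/2 ✓

d=231/2 v_max=33 a_max=11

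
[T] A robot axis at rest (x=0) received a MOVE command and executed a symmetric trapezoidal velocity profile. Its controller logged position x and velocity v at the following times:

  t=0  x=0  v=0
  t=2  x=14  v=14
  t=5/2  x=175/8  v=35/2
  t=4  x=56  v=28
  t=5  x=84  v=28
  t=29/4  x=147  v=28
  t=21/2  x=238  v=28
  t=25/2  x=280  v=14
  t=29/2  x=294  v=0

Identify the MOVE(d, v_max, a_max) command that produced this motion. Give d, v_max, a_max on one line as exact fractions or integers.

d=294 v_max=28 a_max=7

final state: t=29/2, x=294, v=0 → d = 294
a_max = (14−0)/(2−0) = 7
max v = 28 over t∈[4,21/2] → v_max = 28
check: 28·(4+13/2) = 294 ✓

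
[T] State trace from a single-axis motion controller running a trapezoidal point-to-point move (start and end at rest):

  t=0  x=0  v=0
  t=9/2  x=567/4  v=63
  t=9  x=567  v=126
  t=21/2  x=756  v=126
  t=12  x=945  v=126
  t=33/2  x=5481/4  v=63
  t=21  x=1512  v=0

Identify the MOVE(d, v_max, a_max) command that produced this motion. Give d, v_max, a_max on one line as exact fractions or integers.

final state: t=21, x=1512, v=0 → d = 1512
a_max = (63−0)/(9/2−0) = 14
max v = 126 over t∈[9,12] → v_max = 126
check: 126·(9+3) = 1512 ✓

d=1512 v_max=126 a_max=14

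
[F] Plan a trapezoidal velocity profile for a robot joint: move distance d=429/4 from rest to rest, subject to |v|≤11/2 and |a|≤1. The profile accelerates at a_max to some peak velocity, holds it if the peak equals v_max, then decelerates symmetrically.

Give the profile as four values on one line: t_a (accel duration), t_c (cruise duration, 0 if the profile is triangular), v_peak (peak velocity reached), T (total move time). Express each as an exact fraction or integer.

t_a=11/2 t_c=14 v_peak=11/2 T=25

vₘ²/aₘ = (11/2)²/1 = 121/4
429/4 ≥ 121/4 ⇒ cruise phase
t_a = (11/2)/1 = 11/2; v_peak = 11/2
d_cruise = 429/4 − 121/4 = 77; t_c = 77/(11/2) = 14
T = 2·11/2 + 14 = 25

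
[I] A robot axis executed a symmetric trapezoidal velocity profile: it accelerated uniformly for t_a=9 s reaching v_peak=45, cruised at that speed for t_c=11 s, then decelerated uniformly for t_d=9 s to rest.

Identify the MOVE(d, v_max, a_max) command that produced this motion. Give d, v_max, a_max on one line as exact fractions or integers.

a_max = 45/9 = 5
d_a = ½·45·9 = 405/2; d_c = 45·11 = 495
d = 2·405/2 + 495 = 900
t_c = 11 > 0 → v_max = v_peak = 45

d=900 v_max=45 a_max=5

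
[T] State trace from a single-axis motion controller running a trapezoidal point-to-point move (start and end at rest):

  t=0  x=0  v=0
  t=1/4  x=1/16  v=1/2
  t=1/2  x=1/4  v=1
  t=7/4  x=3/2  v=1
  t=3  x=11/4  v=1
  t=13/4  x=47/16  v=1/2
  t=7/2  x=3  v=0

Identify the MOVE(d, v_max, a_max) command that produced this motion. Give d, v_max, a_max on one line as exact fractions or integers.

final state: t=7/2, x=3, v=0 → d = 3
a_max = (1/2−0)/(1/4−0) = 2
max v = 1 over t∈[1/2,3] → v_max = 1
check: 1·(1/2+5/2) = 3 ✓

d=3 v_max=1 a_max=2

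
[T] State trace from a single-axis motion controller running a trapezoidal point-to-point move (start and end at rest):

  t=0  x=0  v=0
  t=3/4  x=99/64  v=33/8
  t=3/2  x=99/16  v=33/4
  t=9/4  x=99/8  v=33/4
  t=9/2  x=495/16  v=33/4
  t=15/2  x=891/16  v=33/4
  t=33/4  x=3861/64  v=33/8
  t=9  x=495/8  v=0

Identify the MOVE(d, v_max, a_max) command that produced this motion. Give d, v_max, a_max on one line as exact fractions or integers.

d=495/8 v_max=33/4 a_max=11/2

final state: t=9, x=495/8, v=0 → d = 495/8
a_max = (33/8−0)/(3/4−0) = 11/2
max v = 33/4 over t∈[3/2,15/2] → v_max = 33/4
check: 33/4·(3/2+6) = 495/8 ✓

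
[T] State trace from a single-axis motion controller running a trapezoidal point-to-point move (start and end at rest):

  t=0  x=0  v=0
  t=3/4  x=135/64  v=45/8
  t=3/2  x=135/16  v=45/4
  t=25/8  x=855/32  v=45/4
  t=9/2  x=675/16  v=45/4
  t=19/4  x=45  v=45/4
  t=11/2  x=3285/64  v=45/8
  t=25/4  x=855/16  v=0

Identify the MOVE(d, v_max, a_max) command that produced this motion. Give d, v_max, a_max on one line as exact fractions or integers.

final state: t=25/4, x=855/16, v=0 → d = 855/16
a_max = (45/8−0)/(3/4−0) = 15/2
max v = 45/4 over t∈[3/2,19/4] → v_max = 45/4
check: 45/4·(3/2+13/4) = 855/16 ✓

d=855/16 v_max=45/4 a_max=15/2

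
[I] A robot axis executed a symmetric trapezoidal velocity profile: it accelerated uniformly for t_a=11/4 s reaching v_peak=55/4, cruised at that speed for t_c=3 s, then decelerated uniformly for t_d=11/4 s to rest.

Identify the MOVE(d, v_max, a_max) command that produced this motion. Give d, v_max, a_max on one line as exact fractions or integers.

d=1265/16 v_max=55/4 a_max=5

a_max = (55/4)/(11/4) = 5
d_a = ½·55/4·11/4 = 605/32; d_c = 55/4·3 = 165/4
d = 2·605/32 + 165/4 = 1265/16
t_c = 3 > 0 so v_max = 55/4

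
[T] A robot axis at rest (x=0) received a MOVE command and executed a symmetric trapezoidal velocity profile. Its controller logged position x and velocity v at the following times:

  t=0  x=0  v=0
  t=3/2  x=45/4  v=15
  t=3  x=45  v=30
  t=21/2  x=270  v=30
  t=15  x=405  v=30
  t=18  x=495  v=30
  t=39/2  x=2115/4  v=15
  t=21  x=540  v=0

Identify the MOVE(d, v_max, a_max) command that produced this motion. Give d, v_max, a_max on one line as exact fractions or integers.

d=540 v_max=30 a_max=10

final state: t=21, x=540, v=0 → d = 540
a_max = (15−0)/(3/2−0) = 10
max v = 30 over t∈[3,18] → v_max = 30
check: 30·(3+15) = 540 ✓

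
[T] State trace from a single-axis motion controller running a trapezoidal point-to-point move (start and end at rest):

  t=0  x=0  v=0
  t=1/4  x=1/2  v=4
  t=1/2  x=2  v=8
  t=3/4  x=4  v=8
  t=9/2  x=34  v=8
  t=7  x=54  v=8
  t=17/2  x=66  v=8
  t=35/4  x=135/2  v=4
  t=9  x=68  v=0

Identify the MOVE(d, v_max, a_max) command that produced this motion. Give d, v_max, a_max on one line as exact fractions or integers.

final state: t=9, x=68, v=0 → d = 68
a_max = (4−0)/(1/4−0) = 16
max v = 8 over t∈[1/2,17/2] → v_max = 8
check: 8·(1/2+8) = 68 ✓

d=68 v_max=8 a_max=16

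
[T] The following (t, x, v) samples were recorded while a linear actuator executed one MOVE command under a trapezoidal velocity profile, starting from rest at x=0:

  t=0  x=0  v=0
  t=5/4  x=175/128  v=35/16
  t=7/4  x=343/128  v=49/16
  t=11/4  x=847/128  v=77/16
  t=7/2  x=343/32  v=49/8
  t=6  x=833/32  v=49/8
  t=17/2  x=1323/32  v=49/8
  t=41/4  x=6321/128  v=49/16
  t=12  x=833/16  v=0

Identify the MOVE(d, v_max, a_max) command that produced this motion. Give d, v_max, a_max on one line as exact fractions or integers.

final state: t=12, x=833/16, v=0 → d = 833/16
a_max = (35/16−0)/(5/4−0) = 7/4
max v = 49/8 over t∈[7/2,17/2] → v_max = 49/8
check: 49/8·(7/2+5) = 833/16 ✓

d=833/16 v_max=49/8 a_max=7/4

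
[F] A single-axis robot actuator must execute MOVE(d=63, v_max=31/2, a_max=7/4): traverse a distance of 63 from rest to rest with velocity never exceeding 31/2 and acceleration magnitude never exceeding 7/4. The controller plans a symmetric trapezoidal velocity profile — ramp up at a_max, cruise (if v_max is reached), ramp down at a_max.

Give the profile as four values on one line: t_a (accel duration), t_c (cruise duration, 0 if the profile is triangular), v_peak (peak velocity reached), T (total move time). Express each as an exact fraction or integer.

t_a=6 t_c=0 v_peak=21/2 T=12

(v_max)²/a_max = (31/2)²/(7/4) = 961/7
63 < 961/7 ⇒ no cruise
v_peak = √(63·7/4) = √(441/4) = 21/2
t_a = (21/2)/(7/4) = 6; t_c = 0
T = 2·6 = 12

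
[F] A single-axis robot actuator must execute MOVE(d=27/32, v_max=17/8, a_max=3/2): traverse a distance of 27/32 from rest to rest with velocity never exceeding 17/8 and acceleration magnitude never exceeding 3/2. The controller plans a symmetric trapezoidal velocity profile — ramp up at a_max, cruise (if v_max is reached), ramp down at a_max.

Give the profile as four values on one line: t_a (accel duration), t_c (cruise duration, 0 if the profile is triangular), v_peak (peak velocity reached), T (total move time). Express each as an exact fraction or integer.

v_max²/a_max = (17/8)²/(3/2) = 289/96
27/32 < 289/96 ⇒ no cruise
v_peak = √(27/32·3/2) = √(81/64) = 9/8
t_a = (9/8)/(3/2) = 3/4; t_c = 0
T = 2·3/4 = 3/2

t_a=3/4 t_c=0 v_peak=9/8 T=3/2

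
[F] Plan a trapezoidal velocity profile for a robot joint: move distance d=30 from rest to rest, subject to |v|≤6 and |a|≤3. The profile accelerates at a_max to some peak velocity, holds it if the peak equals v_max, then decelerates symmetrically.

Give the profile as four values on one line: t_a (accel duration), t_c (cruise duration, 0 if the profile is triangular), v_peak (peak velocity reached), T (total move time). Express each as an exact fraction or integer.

t_a=2 t_c=3 v_peak=6 T=7

(v_max)²/a_max = 6²/3 = 12
30 ≥ 12 so v_max reached
t_a = 6/3 = 2; v_peak = 6
d_cruise = 30 − 12 = 18; t_c = 18/6 = 3
T = 2·2 + 3 = 7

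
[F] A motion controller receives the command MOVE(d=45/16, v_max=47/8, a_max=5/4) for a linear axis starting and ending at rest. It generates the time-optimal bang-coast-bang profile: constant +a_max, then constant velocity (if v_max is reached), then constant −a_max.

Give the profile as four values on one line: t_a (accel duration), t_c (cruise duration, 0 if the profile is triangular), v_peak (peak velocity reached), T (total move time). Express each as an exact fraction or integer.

v_max²/a_max = (47/8)²/(5/4) = 2209/80
45/16 < 2209/80 so t_c = 0
v_peak = √(45/16·5/4) = √(225/64) = 15/8
t_a = (15/8)/(5/4) = 3/2; t_c = 0
T = 2·3/2 = 3

t_a=3/2 t_c=0 v_peak=15/8 T=3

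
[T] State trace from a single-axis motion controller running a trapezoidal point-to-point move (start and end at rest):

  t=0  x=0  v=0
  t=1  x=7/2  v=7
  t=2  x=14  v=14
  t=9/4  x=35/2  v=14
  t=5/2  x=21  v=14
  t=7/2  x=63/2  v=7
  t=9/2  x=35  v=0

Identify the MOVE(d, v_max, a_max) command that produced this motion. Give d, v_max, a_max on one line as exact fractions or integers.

final state: t=9/2, x=35, v=0 → d = 35
a_max = (7−0)/(1−0) = 7
max v = 14 over t∈[2,5/2] → v_max = 14
check: 14·(2+1/2) = 35 ✓

d=35 v_max=14 a_max=7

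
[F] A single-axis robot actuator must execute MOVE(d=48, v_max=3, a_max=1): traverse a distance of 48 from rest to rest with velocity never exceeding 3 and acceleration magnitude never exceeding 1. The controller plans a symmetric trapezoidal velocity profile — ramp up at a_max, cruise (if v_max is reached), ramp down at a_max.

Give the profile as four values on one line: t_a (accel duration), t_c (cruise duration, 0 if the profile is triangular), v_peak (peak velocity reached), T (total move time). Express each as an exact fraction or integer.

v_max²/a_max = 3²/1 = 9
48 ≥ 9 so v_max reached
t_a = 3/1 = 3; v_peak = 3
d_cruise = 48 − 9 = 39; t_c = 39/3 = 13
T = 2·3 + 13 = 19

t_a=3 t_c=13 v_peak=3 T=19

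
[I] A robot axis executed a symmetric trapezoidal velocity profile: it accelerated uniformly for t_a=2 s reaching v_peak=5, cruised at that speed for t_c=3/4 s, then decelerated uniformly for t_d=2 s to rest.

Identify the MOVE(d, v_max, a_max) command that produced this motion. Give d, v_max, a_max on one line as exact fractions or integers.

d=55/4 v_max=5 a_max=5/2

a_max = 5/2
d_a = ½·5·2 = 5; d_c = 5·3/4 = 15/4
d = 2·5 + 15/4 = 55/4
t_c = 3/4 > 0 so v_max = 5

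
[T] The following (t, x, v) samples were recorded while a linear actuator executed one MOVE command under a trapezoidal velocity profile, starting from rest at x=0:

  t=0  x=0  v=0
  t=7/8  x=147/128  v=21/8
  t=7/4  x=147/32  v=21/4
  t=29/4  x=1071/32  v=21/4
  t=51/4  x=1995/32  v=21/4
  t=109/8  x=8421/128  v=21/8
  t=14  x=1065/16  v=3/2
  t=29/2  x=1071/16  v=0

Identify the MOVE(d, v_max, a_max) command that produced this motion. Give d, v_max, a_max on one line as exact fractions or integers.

d=1071/16 v_max=21/4 a_max=3

final state: t=29/2, x=1071/16, v=0 → d = 1071/16
a_max = (21/8−0)/(7/8−0) = 3
max v = 21/4 over t∈[7/4,51/4] → v_max = 21/4
check: 21/4·(7/4+11) = 1071/16 ✓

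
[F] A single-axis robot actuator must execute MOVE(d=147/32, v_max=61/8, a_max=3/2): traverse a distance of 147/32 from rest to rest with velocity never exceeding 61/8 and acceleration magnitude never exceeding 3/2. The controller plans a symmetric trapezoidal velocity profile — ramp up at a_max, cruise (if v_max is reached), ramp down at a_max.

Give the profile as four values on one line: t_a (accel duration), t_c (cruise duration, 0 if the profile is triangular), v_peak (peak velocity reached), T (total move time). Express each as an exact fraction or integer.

t_a=7/4 t_c=0 v_peak=21/8 T=7/2

vₘ²/aₘ = (61/8)²/(3/2) = 3721/96
147/32 < 3721/96 → triangular
v_peak = √(147/32·3/2) = √(441/64) = 21/8
t_a = (21/8)/(3/2) = 7/4; t_c = 0
T = 2·7/4 = 7/2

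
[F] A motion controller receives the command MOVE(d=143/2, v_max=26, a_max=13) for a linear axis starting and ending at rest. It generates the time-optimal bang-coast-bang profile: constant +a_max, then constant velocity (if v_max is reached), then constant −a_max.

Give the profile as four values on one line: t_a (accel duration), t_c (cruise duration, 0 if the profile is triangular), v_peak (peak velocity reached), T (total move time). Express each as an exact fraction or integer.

(v_max)²/a_max = 26²/13 = 52
143/2 ≥ 52 → trapezoidal
t_a = 26/13 = 2; v_peak = 26
d_cruise = 143/2 − 52 = 39/2; t_c = (39/2)/26 = 3/4
T = 2·2 + 3/4 = 19/4

t_a=2 t_c=3/4 v_peak=26 T=19/4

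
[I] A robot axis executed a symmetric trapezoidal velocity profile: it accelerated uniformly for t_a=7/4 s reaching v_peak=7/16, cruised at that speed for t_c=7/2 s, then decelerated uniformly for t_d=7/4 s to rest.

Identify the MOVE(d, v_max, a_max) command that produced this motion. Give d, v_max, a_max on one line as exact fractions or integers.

a_max = (7/16)/(7/4) = 1/4
d_a = ½·7/16·7/4 = 49/128; d_c = 7/16·7/2 = 49/32
d = 2·49/128 + 49/32 = 147/64
t_c = 7/2 > 0 ⇒ limit active, v_max = 7/16

d=147/64 v_max=7/16 a_max=1/4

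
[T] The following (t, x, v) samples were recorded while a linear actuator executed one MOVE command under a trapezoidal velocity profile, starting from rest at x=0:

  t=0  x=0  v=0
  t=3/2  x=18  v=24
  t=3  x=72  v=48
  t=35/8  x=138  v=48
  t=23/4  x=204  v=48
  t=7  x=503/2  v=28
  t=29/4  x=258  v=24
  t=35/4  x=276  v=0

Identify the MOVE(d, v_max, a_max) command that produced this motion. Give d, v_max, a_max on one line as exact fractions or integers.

d=276 v_max=48 a_max=16

final state: t=35/4, x=276, v=0 → d = 276
a_max = (24−0)/(3/2−0) = 16
max v = 48 over t∈[3,23/4] → v_max = 48
check: 48·(3+11/4) = 276 ✓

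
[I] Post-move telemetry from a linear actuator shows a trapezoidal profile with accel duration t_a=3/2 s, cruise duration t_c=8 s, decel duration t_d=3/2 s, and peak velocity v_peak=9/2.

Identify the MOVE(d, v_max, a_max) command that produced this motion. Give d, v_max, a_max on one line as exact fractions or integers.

d=171/4 v_max=9/2 a_max=3

a_max = (9/2)/(3/2) = 3
d_a = ½·9/2·3/2 = 27/8; d_c = 9/2·8 = 36
d = 2·27/8 + 36 = 171/4
t_c = 8 > 0 → v_max = v_peak = 9/2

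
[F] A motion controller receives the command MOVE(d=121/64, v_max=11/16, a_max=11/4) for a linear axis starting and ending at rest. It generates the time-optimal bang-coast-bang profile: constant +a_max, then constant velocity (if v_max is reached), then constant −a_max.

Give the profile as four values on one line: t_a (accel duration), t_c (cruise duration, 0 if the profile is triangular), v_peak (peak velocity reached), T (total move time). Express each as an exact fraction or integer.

v_max²/a_max = (11/16)²/(11/4) = 11/64
121/64 ≥ 11/64 → trapezoidal
t_a = (11/16)/(11/4) = 1/4; v_peak = 11/16
d_cruise = 121/64 − 11/64 = 55/32; t_c = (55/32)/(11/16) = 5/2
T = 2·1/4 + 5/2 = 3

t_a=1/4 t_c=5/2 v_peak=11/16 T=3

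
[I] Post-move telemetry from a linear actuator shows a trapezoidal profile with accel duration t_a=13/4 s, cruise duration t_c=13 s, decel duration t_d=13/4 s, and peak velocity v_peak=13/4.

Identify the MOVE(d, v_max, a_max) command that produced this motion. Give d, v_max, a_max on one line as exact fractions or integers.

d=845/16 v_max=13/4 a_max=1

a_max = (13/4)/(13/4) = 1
d_a = ½·13/4·13/4 = 169/32; d_c = 13/4·13 = 169/4
d = 2·169/32 + 169/4 = 845/16
t_c = 13 > 0 ⇒ limit active, v_max = 13/4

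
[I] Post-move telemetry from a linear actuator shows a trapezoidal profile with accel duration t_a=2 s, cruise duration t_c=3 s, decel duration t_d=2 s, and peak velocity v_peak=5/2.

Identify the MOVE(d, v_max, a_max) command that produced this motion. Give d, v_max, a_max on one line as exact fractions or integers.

d=25/2 v_max=5/2 a_max=5/4

a_max = (5/2)/2 = 5/4
d_a = ½·5/2·2 = 5/2; d_c = 5/2·3 = 15/2
d = 2·5/2 + 15/2 = 25/2
t_c = 3 > 0 so v_max = 5/2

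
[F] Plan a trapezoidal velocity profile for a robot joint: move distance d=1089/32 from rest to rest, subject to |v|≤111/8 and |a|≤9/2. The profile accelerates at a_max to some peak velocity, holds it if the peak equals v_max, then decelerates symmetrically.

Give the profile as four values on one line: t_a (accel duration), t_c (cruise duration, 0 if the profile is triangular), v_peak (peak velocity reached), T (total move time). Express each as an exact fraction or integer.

v_max²/a_max = (111/8)²/(9/2) = 1369/32
1089/32 < 1369/32 ⇒ no cruise
v_peak = √(1089/32·9/2) = √(9801/64) = 99/8
t_a = (99/8)/(9/2) = 11/4; t_c = 0
T = 2·11/4 = 11/2

t_a=11/4 t_c=0 v_peak=99/8 T=11/2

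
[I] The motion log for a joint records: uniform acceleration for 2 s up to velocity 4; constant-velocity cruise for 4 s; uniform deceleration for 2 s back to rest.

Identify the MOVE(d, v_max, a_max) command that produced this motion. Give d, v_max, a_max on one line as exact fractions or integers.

a_max = 4/2 = 2
d_a = ½·4·2 = 4; d_c = 4·4 = 16
d = 2·4 + 16 = 24
t_c = 4 > 0 ⇒ limit active, v_max = 4

d=24 v_max=4 a_max=2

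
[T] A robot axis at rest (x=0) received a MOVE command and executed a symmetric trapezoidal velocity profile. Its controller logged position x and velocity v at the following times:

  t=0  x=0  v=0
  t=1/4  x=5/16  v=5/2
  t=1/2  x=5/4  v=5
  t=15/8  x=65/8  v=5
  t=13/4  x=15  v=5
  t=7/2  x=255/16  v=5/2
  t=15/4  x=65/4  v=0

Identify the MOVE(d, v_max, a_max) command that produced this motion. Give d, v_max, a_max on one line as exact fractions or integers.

d=65/4 v_max=5 a_max=10

final state: t=15/4, x=65/4, v=0 → d = 65/4
a_max = (5/2−0)/(1/4−0) = 10
max v = 5 over t∈[1/2,13/4] → v_max = 5
check: 5·(1/2+11/4) = 65/4 ✓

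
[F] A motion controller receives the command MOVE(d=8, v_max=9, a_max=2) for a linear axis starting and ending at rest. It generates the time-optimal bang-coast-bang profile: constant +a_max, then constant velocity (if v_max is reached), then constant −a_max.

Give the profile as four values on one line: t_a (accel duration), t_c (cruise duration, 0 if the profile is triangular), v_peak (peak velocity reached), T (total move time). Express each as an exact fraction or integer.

t_a=2 t_c=0 v_peak=4 T=4

(v_max)²/a_max = 9²/2 = 81/2
8 < 81/2 ⇒ no cruise
v_peak = √(8·2) = √16 = 4
t_a = 4/2 = 2; t_c = 0
T = 2·2 = 4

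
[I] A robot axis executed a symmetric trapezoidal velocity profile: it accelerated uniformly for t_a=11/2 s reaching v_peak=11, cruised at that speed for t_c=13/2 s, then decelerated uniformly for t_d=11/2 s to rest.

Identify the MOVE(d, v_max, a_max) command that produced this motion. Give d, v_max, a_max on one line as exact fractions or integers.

d=132 v_max=11 a_max=2

a_max = 11/(11/2) = 2
d_a = ½·11·11/2 = 121/4; d_c = 11·13/2 = 143/2
d = 2·121/4 + 143/2 = 132
t_c = 13/2 > 0 so v_max = 11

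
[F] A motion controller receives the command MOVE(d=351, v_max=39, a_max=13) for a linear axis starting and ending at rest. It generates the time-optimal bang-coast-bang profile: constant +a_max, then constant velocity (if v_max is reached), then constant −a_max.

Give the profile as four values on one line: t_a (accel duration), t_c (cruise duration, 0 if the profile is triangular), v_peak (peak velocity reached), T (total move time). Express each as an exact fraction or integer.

t_a=3 t_c=6 v_peak=39 T=12

(v_max)²/a_max = 39²/13 = 117
351 ≥ 117 so v_max reached
t_a = 39/13 = 3; v_peak = 39
d_cruise = 351 − 117 = 234; t_c = 234/39 = 6
T = 2·3 + 6 = 12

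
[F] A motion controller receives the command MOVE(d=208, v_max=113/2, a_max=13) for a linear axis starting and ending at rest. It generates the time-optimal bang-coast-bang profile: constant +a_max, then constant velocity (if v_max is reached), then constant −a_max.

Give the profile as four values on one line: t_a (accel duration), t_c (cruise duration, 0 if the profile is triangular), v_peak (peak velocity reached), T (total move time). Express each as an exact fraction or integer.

v_max²/a_max = (113/2)²/13 = 12769/52
208 < 12769/52 so t_c = 0
v_peak = √(208·13) = √2704 = 52
t_a = 52/13 = 4; t_c = 0
T = 2·4 = 8

t_a=4 t_c=0 v_peak=52 T=8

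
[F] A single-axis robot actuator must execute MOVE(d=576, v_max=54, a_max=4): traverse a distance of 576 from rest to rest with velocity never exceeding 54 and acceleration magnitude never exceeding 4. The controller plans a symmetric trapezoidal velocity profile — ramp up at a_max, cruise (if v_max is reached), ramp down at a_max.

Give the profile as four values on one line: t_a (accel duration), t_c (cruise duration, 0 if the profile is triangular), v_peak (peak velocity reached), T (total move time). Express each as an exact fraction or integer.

v_max²/a_max = 54²/4 = 729
576 < 729 → triangular
v_peak = √(576·4) = √2304 = 48
t_a = 48/4 = 12; t_c = 0
T = 2·12 = 24

t_a=12 t_c=0 v_peak=48 T=24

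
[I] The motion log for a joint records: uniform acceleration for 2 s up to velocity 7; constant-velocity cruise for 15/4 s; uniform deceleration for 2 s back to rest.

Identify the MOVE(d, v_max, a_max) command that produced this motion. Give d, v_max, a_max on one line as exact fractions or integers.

a_max = 7/2
d_a = ½·7·2 = 7; d_c = 7·15/4 = 105/4
d = 2·7 + 105/4 = 161/4
t_c = 15/4 > 0 so v_max = 7

d=161/4 v_max=7 a_max=7/2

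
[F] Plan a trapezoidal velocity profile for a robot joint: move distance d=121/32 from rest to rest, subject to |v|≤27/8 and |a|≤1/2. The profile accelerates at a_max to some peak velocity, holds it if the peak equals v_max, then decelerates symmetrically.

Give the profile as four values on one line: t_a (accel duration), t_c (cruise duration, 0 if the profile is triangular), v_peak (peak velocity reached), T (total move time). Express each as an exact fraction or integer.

v_max²/a_max = (27/8)²/(1/2) = 729/32
121/32 < 729/32 ⇒ no cruise
v_peak = √(121/32·1/2) = √(121/64) = 11/8
t_a = (11/8)/(1/2) = 11/4; t_c = 0
T = 2·11/4 = 11/2

t_a=11/4 t_c=0 v_peak=11/8 T=11/2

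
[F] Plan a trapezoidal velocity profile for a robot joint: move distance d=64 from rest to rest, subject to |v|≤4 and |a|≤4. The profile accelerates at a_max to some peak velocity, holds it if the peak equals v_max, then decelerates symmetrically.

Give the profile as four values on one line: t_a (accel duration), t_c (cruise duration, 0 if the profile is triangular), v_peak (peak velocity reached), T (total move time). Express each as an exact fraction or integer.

t_a=1 t_c=15 v_peak=4 T=17

(v_max)²/a_max = 4²/4 = 4
64 ≥ 4 ⇒ cruise phase
t_a = 4/4 = 1; v_peak = 4
d_cruise = 64 − 4 = 60; t_c = 60/4 = 15
T = 2·1 + 15 = 17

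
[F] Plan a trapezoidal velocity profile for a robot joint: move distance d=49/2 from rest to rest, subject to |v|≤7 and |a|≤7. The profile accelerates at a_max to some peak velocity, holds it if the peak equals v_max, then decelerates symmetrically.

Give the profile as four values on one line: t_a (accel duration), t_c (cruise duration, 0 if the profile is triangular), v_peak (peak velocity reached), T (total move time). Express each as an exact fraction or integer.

t_a=1 t_c=5/2 v_peak=7 T=9/2

vₘ²/aₘ = 7²/7 = 7
49/2 ≥ 7 → trapezoidal
t_a = 7/7 = 1; v_peak = 7
d_cruise = 49/2 − 7 = 35/2; t_c = (35/2)/7 = 5/2
T = 2·1 + 5/2 = 9/2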